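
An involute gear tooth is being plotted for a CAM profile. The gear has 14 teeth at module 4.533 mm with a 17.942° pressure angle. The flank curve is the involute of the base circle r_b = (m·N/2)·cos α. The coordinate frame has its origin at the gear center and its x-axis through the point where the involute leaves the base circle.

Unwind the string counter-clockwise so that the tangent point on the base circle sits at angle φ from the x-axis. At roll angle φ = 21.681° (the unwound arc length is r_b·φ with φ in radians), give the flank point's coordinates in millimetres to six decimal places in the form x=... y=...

pitch radius r_p = m·N/2 = 4.533·14/2 = 31.731000
base radius r_b = r_p·cos α = 31.731000·cos 17.942° = 30.187885
roll angle φ = 21.681° = 0.37840484 rad
x = r_b·(cos φ + φ·sin φ) = 30.187885·(0.92925513 + 0.37840484·0.36943862) = 32.272434
y = r_b·(sin φ − φ·cos φ) = 30.187885·(0.36943862 − 0.37840484·0.92925513) = 0.537465

x=32.272434 y=0.537465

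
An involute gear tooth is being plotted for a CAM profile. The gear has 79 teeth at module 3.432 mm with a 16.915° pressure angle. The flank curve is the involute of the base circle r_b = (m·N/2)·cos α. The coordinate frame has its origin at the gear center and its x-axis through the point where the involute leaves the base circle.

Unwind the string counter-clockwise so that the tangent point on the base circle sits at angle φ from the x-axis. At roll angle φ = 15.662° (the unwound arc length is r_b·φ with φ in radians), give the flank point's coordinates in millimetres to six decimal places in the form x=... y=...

x=134.454708 y=0.876478

pitch radius r_p = m·N/2 = 3.432·79/2 = 135.564000
base radius r_b = r_p·cos α = 135.564000·cos 16.915° = 129.699155
roll angle φ = 15.662° = 0.27335347 rad
x = r_b·(cos φ + φ·sin φ) = 129.699155·(0.96287100 + 0.27335347·0.26996191) = 134.454708
y = r_b·(sin φ − φ·cos φ) = 129.699155·(0.26996191 − 0.27335347·0.96287100) = 0.876478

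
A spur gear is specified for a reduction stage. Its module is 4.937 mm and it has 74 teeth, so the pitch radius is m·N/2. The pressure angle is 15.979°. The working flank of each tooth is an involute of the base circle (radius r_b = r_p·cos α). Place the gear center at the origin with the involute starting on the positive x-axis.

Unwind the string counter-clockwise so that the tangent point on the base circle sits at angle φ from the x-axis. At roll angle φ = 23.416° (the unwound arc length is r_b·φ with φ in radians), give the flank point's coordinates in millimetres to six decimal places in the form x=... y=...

pitch radius r_p = m·N/2 = 4.937·74/2 = 182.669000
base radius r_b = r_p·cos α = 182.669000·cos 15.979° = 175.611155
roll angle φ = 23.416° = 0.40868630 rad
x = r_b·(cos φ + φ·sin φ) = 175.611155·(0.91764369 + 0.40868630·0.39740416) = 189.670114
y = r_b·(sin φ − φ·cos φ) = 175.611155·(0.39740416 − 0.40868630·0.91764369) = 3.929433

x=189.670114 y=3.929433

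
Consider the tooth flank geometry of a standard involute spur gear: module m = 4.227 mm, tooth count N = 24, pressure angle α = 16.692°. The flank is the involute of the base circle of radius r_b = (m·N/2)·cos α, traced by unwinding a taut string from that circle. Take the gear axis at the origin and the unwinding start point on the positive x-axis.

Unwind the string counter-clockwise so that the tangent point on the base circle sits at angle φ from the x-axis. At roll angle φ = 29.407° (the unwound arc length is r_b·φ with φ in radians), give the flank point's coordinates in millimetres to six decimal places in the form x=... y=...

x=54.570761 y=2.132534

pitch radius r_p = m·N/2 = 4.227·24/2 = 50.724000
base radius r_b = r_p·cos α = 50.724000·cos 16.692° = 48.586623
roll angle φ = 29.407° = 0.51324897 rad
x = r_b·(cos φ + φ·sin φ) = 48.586623·(0.87115383 + 0.51324897·0.49101019) = 54.570761
y = r_b·(sin φ − φ·cos φ) = 48.586623·(0.49101019 − 0.51324897·0.87115383) = 2.132534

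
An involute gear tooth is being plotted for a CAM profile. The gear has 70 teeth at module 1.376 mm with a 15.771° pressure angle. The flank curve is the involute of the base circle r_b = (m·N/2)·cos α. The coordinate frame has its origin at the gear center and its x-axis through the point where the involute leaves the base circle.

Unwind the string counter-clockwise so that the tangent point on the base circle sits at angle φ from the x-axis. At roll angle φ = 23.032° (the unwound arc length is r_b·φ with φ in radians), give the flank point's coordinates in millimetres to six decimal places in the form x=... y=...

x=49.941768 y=0.987402

pitch radius r_p = m·N/2 = 1.376·70/2 = 48.160000
base radius r_b = r_p·cos α = 48.160000·cos 15.771° = 46.347050
roll angle φ = 23.032° = 0.40198423 rad
x = r_b·(cos φ + φ·sin φ) = 46.347050·(0.92028648 + 0.40198423·0.39124517) = 49.941768
y = r_b·(sin φ − φ·cos φ) = 46.347050·(0.39124517 − 0.40198423·0.92028648) = 0.987402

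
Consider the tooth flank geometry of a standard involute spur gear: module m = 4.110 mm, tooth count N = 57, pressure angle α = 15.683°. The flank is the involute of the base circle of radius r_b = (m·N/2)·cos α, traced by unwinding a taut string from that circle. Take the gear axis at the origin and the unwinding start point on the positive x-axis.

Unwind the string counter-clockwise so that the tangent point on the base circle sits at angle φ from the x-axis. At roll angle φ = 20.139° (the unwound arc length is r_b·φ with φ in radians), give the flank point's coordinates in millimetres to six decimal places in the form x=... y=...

pitch radius r_p = m·N/2 = 4.110·57/2 = 117.135000
base radius r_b = r_p·cos α = 117.135000·cos 15.683° = 112.774297
roll angle φ = 20.139° = 0.35149186 rad
x = r_b·(cos φ + φ·sin φ) = 112.774297·(0.93886011 + 0.35149186·0.34429884) = 119.527036
y = r_b·(sin φ − φ·cos φ) = 112.774297·(0.34429884 − 0.35149186·0.93886011) = 1.612351

x=119.527036 y=1.612351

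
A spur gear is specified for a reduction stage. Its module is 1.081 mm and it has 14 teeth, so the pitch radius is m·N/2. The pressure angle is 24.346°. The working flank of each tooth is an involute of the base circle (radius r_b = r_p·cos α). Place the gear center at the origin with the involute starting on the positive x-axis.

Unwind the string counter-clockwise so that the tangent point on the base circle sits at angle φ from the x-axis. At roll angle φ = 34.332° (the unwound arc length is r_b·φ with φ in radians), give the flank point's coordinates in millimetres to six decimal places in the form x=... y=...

x=8.022843 y=0.476882

pitch radius r_p = m·N/2 = 1.081·14/2 = 7.567000
base radius r_b = r_p·cos α = 7.567000·cos 24.346° = 6.894086
roll angle φ = 34.332° = 0.59920644 rad
x = r_b·(cos φ + φ·sin φ) = 6.894086·(0.82578343 + 0.59920644·0.56398734) = 8.022843
y = r_b·(sin φ − φ·cos φ) = 6.894086·(0.56398734 − 0.59920644·0.82578343) = 0.476882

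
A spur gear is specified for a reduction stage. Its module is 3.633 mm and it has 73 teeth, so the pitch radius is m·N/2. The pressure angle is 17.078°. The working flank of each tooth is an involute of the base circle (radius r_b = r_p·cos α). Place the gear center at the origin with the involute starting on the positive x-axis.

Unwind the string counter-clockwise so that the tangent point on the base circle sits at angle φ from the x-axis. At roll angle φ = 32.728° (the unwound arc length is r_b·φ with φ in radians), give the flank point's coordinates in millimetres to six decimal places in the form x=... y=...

pitch radius r_p = m·N/2 = 3.633·73/2 = 132.604500
base radius r_b = r_p·cos α = 132.604500·cos 17.078° = 126.757417
roll angle φ = 32.728° = 0.57121136 rad
x = r_b·(cos φ + φ·sin φ) = 126.757417·(0.84124667 + 0.57121136·0.54065150) = 145.780276
y = r_b·(sin φ − φ·cos φ) = 126.757417·(0.54065150 − 0.57121136·0.84124667) = 7.620890

x=145.780276 y=7.620890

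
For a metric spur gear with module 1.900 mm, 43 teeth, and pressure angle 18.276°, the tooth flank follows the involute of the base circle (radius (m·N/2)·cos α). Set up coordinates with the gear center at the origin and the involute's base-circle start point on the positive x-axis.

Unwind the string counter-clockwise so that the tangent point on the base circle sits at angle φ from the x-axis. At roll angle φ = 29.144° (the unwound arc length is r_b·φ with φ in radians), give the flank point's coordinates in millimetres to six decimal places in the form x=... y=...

x=43.487513 y=1.658032

pitch radius r_p = m·N/2 = 1.900·43/2 = 40.850000
base radius r_b = r_p·cos α = 40.850000·cos 18.276° = 38.789400
roll angle φ = 29.144° = 0.50865876 rad
x = r_b·(cos φ + φ·sin φ) = 38.789400·(0.87339849 + 0.50865876·0.48700625) = 43.487513
y = r_b·(sin φ − φ·cos φ) = 38.789400·(0.48700625 − 0.50865876·0.87339849) = 1.658032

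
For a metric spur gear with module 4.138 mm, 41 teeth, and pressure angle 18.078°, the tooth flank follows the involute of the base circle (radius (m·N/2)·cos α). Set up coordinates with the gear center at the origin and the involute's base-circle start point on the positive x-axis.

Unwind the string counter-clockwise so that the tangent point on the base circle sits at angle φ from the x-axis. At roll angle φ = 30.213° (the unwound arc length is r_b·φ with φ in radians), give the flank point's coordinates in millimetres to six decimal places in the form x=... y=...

x=91.085659 y=3.832887

pitch radius r_p = m·N/2 = 4.138·41/2 = 84.829000
base radius r_b = r_p·cos α = 84.829000·cos 18.078° = 80.641412
roll angle φ = 30.213° = 0.52731633 rad
x = r_b·(cos φ + φ·sin φ) = 80.641412·(0.86416065 + 0.52731633·0.50321603) = 91.085659
y = r_b·(sin φ − φ·cos φ) = 80.641412·(0.50321603 − 0.52731633·0.86416065) = 3.832887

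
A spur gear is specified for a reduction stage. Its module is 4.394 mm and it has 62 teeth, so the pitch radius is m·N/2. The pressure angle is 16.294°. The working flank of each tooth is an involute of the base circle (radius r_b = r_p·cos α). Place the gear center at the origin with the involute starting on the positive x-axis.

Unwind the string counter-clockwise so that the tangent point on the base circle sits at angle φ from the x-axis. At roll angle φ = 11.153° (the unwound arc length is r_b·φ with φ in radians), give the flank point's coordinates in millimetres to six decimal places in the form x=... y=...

pitch radius r_p = m·N/2 = 4.394·62/2 = 136.214000
base radius r_b = r_p·cos α = 136.214000·cos 16.294° = 130.742921
roll angle φ = 11.153° = 0.19465657 rad
x = r_b·(cos φ + φ·sin φ) = 130.742921·(0.98111416 + 0.19465657·0.19342960) = 133.196508
y = r_b·(sin φ − φ·cos φ) = 130.742921·(0.19342960 − 0.19465657·0.98111416) = 0.320227

x=133.196508 y=0.320227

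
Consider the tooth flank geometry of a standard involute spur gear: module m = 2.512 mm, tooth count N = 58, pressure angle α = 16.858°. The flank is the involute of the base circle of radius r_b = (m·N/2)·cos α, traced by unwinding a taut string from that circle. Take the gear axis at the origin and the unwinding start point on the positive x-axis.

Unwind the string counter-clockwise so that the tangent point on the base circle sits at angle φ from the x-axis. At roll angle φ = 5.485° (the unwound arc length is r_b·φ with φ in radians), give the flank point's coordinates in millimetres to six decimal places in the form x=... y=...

pitch radius r_p = m·N/2 = 2.512·58/2 = 72.848000
base radius r_b = r_p·cos α = 72.848000·cos 16.858° = 69.717461
roll angle φ = 5.485° = 0.09573131 rad
x = r_b·(cos φ + φ·sin φ) = 69.717461·(0.99542126 + 0.09573131·0.09558516) = 70.036192
y = r_b·(sin φ − φ·cos φ) = 69.717461·(0.09558516 − 0.09573131·0.99542126) = 0.020370

x=70.036192 y=0.020370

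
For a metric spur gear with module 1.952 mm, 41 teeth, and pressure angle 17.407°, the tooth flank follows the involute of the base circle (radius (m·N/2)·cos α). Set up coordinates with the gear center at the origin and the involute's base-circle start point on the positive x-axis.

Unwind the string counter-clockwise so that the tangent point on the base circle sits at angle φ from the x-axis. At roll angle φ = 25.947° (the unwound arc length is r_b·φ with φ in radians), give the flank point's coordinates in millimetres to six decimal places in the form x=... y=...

pitch radius r_p = m·N/2 = 1.952·41/2 = 40.016000
base radius r_b = r_p·cos α = 40.016000·cos 17.407° = 38.183419
roll angle φ = 25.947° = 0.45286058 rad
x = r_b·(cos φ + φ·sin φ) = 38.183419·(0.89919917 + 0.45286058·0.43753955) = 41.900329
y = r_b·(sin φ − φ·cos φ) = 38.183419·(0.43753955 − 0.45286058·0.89919917) = 1.158015

x=41.900329 y=1.158015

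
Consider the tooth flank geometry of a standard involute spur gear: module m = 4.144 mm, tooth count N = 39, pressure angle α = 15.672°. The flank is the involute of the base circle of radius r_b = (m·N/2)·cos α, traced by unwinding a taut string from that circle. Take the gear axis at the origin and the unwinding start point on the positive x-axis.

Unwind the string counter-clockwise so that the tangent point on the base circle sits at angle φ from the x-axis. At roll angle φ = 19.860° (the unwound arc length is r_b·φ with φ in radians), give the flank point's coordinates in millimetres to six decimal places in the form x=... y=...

x=82.338369 y=1.067144

pitch radius r_p = m·N/2 = 4.144·39/2 = 80.808000
base radius r_b = r_p·cos α = 80.808000·cos 15.672° = 77.803871
roll angle φ = 19.860° = 0.34662239 rad
x = r_b·(cos φ + φ·sin φ) = 77.803871·(0.94052553 + 0.34662239·0.33972302) = 82.338369
y = r_b·(sin φ − φ·cos φ) = 77.803871·(0.33972302 − 0.34662239·0.94052553) = 1.067144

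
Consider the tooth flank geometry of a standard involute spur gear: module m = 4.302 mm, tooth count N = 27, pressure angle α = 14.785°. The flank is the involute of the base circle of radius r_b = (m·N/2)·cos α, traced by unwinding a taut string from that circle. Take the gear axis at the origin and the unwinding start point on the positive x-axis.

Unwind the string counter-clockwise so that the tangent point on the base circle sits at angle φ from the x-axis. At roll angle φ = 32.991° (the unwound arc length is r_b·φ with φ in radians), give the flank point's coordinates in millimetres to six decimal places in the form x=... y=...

x=64.705467 y=3.456295

pitch radius r_p = m·N/2 = 4.302·27/2 = 58.077000
base radius r_b = r_p·cos α = 58.077000·cos 14.785° = 56.154084
roll angle φ = 32.991° = 0.57580157 rad
x = r_b·(cos φ + φ·sin φ) = 56.154084·(0.83875611 + 0.57580157·0.54450729) = 64.705467
y = r_b·(sin φ − φ·cos φ) = 56.154084·(0.54450729 − 0.57580157·0.83875611) = 3.456295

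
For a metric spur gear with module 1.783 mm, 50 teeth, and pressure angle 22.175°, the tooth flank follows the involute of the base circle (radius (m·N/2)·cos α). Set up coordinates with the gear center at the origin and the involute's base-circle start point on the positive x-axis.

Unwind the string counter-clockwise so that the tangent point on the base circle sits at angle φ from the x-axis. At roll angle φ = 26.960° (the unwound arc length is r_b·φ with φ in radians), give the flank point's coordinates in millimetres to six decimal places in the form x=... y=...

x=45.597835 y=1.401984

pitch radius r_p = m·N/2 = 1.783·50/2 = 44.575000
base radius r_b = r_p·cos α = 44.575000·cos 22.175° = 41.278026
roll angle φ = 26.960° = 0.47054077 rad
x = r_b·(cos φ + φ·sin φ) = 41.278026·(0.89132325 + 0.47054077·0.45336835) = 45.597835
y = r_b·(sin φ − φ·cos φ) = 41.278026·(0.45336835 − 0.47054077·0.89132325) = 1.401984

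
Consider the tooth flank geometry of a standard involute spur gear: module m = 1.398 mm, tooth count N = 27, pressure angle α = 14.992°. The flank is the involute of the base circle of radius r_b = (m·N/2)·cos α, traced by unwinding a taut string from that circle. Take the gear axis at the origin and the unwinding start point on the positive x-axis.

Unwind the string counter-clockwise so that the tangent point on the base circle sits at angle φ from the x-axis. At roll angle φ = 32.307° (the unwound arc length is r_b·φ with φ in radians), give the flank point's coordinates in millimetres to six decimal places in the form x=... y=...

x=20.902414 y=1.055189

pitch radius r_p = m·N/2 = 1.398·27/2 = 18.873000
base radius r_b = r_p·cos α = 18.873000·cos 14.992° = 18.230600
roll angle φ = 32.307° = 0.56386352 rad
x = r_b·(cos φ + φ·sin φ) = 18.230600·(0.84519654 + 0.56386352·0.53445561) = 20.902414
y = r_b·(sin φ − φ·cos φ) = 18.230600·(0.53445561 − 0.56386352·0.84519654) = 1.055189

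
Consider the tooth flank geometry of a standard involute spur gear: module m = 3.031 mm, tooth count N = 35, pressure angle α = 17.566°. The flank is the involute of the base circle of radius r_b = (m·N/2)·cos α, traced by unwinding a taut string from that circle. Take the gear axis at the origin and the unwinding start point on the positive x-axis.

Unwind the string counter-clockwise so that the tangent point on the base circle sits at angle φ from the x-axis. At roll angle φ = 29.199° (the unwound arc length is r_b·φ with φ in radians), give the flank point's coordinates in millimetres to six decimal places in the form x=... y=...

pitch radius r_p = m·N/2 = 3.031·35/2 = 53.042500
base radius r_b = r_p·cos α = 53.042500·cos 17.566° = 50.569125
roll angle φ = 29.199° = 0.50961869 rad
x = r_b·(cos φ + φ·sin φ) = 50.569125·(0.87293059 + 0.50961869·0.48784442) = 56.715560
y = r_b·(sin φ − φ·cos φ) = 50.569125·(0.48784442 − 0.50961869·0.87293059) = 2.173597

x=56.715560 y=2.173597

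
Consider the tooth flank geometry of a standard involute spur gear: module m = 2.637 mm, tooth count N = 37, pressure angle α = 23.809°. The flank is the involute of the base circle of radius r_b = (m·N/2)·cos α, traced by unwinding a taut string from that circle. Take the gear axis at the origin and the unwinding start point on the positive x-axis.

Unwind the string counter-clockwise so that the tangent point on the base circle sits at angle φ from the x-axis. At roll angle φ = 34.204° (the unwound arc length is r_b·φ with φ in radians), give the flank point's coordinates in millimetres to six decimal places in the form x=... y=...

pitch radius r_p = m·N/2 = 2.637·37/2 = 48.784500
base radius r_b = r_p·cos α = 48.784500·cos 23.809° = 44.632757
roll angle φ = 34.204° = 0.59697242 rad
x = r_b·(cos φ + φ·sin φ) = 44.632757·(0.82704133 + 0.59697242·0.56214112) = 51.891118
y = r_b·(sin φ − φ·cos φ) = 44.632757·(0.56214112 − 0.59697242·0.82704133) = 3.053785

x=51.891118 y=3.053785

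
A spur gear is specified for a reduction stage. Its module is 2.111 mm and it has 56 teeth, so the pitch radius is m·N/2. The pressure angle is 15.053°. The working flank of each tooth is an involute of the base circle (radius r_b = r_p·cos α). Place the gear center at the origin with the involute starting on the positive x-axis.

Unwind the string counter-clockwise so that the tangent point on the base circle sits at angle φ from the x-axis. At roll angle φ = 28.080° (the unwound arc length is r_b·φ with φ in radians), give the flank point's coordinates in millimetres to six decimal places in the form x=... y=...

x=63.528514 y=2.186337

pitch radius r_p = m·N/2 = 2.111·56/2 = 59.108000
base radius r_b = r_p·cos α = 59.108000·cos 15.053° = 57.079768
roll angle φ = 28.080° = 0.49008845 rad
x = r_b·(cos φ + φ·sin φ) = 57.079768·(0.88229123 + 0.49008845·0.47070393) = 63.528514
y = r_b·(sin φ − φ·cos φ) = 57.079768·(0.47070393 − 0.49008845·0.88229123) = 2.186337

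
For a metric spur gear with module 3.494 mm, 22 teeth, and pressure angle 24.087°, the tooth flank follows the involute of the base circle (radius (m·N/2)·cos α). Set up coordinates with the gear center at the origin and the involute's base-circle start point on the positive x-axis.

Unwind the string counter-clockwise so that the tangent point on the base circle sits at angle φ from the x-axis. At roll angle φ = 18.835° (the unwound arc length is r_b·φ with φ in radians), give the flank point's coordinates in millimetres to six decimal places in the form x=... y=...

x=36.932382 y=0.411016

pitch radius r_p = m·N/2 = 3.494·22/2 = 38.434000
base radius r_b = r_p·cos α = 38.434000·cos 24.087° = 35.087429
roll angle φ = 18.835° = 0.32873276 rad
x = r_b·(cos φ + φ·sin φ) = 35.087429·(0.94645222 + 0.32873276·0.32284391) = 36.932382
y = r_b·(sin φ − φ·cos φ) = 35.087429·(0.32284391 − 0.32873276·0.94645222) = 0.411016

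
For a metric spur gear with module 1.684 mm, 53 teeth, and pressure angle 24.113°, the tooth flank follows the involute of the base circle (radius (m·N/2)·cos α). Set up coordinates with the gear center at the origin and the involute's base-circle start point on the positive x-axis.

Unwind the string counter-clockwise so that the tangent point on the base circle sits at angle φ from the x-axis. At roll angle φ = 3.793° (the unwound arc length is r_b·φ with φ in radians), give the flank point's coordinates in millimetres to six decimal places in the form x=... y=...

pitch radius r_p = m·N/2 = 1.684·53/2 = 44.626000
base radius r_b = r_p·cos α = 44.626000·cos 24.113° = 40.732002
roll angle φ = 3.793° = 0.06620034 rad
x = r_b·(cos φ + φ·sin φ) = 40.732002·(0.99780956 + 0.06620034·0.06615200) = 40.821158
y = r_b·(sin φ − φ·cos φ) = 40.732002·(0.06615200 − 0.06620034·0.99780956) = 0.003937

x=40.821158 y=0.003937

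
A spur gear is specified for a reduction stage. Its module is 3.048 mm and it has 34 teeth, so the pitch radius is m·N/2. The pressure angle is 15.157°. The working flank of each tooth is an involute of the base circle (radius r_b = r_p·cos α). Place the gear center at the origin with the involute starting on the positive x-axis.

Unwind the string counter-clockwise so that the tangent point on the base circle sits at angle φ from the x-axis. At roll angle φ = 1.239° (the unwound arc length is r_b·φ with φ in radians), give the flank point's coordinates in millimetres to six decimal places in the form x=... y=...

x=50.025169 y=0.000169

pitch radius r_p = m·N/2 = 3.048·34/2 = 51.816000
base radius r_b = r_p·cos α = 51.816000·cos 15.157° = 50.013476
roll angle φ = 1.239° = 0.02162463 rad
x = r_b·(cos φ + φ·sin φ) = 50.013476·(0.99976620 + 0.02162463·0.02162294) = 50.025169
y = r_b·(sin φ − φ·cos φ) = 50.013476·(0.02162294 − 0.02162463·0.99976620) = 0.000169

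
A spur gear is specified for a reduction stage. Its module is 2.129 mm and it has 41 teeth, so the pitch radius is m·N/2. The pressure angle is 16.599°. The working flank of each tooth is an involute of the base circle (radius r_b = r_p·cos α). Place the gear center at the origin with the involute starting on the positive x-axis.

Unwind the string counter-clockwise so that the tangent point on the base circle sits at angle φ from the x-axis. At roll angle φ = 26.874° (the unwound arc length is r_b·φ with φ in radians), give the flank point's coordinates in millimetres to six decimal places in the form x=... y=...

x=46.176556 y=1.407235

pitch radius r_p = m·N/2 = 2.129·41/2 = 43.644500
base radius r_b = r_p·cos α = 43.644500·cos 16.599° = 41.825727
roll angle φ = 26.874° = 0.46903978 rad
x = r_b·(cos φ + φ·sin φ) = 41.825727·(0.89200275 + 0.46903978·0.45202998) = 46.176556
y = r_b·(sin φ − φ·cos φ) = 41.825727·(0.45202998 − 0.46903978·0.89200275) = 1.407235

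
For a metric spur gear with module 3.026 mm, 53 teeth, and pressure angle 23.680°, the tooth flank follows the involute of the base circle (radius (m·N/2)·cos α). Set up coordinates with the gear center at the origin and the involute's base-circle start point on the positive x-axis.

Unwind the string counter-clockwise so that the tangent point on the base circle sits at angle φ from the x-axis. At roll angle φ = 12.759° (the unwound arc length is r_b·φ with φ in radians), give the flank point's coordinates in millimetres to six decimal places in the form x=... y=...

pitch radius r_p = m·N/2 = 3.026·53/2 = 80.189000
base radius r_b = r_p·cos α = 80.189000·cos 23.680° = 73.437314
roll angle φ = 12.759° = 0.22268656 rad
x = r_b·(cos φ + φ·sin φ) = 73.437314·(0.97530764 + 0.22268656·0.22085064) = 75.235655
y = r_b·(sin φ − φ·cos φ) = 73.437314·(0.22085064 − 0.22268656·0.97530764) = 0.268981

x=75.235655 y=0.268981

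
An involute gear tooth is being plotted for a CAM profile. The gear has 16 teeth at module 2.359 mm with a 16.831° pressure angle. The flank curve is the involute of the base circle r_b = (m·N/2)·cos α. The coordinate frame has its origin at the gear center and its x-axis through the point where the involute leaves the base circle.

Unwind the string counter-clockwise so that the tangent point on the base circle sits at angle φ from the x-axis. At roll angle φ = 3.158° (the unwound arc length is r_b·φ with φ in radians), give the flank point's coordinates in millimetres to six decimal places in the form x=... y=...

x=18.090997 y=0.001008

pitch radius r_p = m·N/2 = 2.359·16/2 = 18.872000
base radius r_b = r_p·cos α = 18.872000·cos 16.831° = 18.063580
roll angle φ = 3.158° = 0.05511750 rad
x = r_b·(cos φ + φ·sin φ) = 18.063580·(0.99848142 + 0.05511750·0.05508959) = 18.090997
y = r_b·(sin φ − φ·cos φ) = 18.063580·(0.05508959 − 0.05511750·0.99848142) = 0.001008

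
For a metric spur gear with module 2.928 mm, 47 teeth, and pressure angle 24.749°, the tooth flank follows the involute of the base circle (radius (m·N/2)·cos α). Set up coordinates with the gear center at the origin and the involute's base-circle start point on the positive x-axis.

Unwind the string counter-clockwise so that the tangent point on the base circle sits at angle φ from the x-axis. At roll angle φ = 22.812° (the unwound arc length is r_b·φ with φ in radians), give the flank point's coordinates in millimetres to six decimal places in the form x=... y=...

pitch radius r_p = m·N/2 = 2.928·47/2 = 68.808000
base radius r_b = r_p·cos α = 68.808000·cos 24.749° = 62.488018
roll angle φ = 22.812° = 0.39814451 rad
x = r_b·(cos φ + φ·sin φ) = 62.488018·(0.92178197 + 0.39814451·0.38770865) = 67.246233
y = r_b·(sin φ − φ·cos φ) = 62.488018·(0.38770865 − 0.39814451·0.92178197) = 1.293891

x=67.246233 y=1.293891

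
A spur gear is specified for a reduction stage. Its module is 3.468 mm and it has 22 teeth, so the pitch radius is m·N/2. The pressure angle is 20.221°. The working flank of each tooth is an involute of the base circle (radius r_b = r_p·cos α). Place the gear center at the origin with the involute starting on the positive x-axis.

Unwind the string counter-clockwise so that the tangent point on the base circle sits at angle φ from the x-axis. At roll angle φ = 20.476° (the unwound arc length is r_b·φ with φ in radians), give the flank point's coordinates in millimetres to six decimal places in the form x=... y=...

x=38.010241 y=0.537692

pitch radius r_p = m·N/2 = 3.468·22/2 = 38.148000
base radius r_b = r_p·cos α = 38.148000·cos 20.221° = 35.796801
roll angle φ = 20.476° = 0.35737362 rad
x = r_b·(cos φ + φ·sin φ) = 35.796801·(0.93681880 + 0.35737362·0.34981500) = 38.010241
y = r_b·(sin φ − φ·cos φ) = 35.796801·(0.34981500 − 0.35737362·0.93681880) = 0.537692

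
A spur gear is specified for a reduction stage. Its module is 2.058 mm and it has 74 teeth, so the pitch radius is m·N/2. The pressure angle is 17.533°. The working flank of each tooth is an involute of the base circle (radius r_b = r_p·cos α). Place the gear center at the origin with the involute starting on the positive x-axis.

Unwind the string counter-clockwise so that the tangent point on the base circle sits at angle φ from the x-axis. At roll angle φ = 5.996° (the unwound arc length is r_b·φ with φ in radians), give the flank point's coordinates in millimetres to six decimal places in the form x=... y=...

x=73.005033 y=0.027708

pitch radius r_p = m·N/2 = 2.058·74/2 = 76.146000
base radius r_b = r_p·cos α = 76.146000·cos 17.533° = 72.608531
roll angle φ = 5.996° = 0.10464994 rad
x = r_b·(cos φ + φ·sin φ) = 72.608531·(0.99452919 + 0.10464994·0.10445903) = 73.005033
y = r_b·(sin φ − φ·cos φ) = 72.608531·(0.10445903 − 0.10464994·0.99452919) = 0.027708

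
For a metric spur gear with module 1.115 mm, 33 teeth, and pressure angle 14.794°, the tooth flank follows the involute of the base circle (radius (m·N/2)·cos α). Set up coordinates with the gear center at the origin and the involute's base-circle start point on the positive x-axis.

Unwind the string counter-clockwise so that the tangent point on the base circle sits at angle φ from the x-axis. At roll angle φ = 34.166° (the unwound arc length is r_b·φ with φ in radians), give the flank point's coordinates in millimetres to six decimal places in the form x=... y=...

x=20.674499 y=1.213079

pitch radius r_p = m·N/2 = 1.115·33/2 = 18.397500
base radius r_b = r_p·cos α = 18.397500·cos 14.794° = 17.787625
roll angle φ = 34.166° = 0.59630919 rad
x = r_b·(cos φ + φ·sin φ) = 17.787625·(0.82741398 + 0.59630919·0.56159248) = 20.674499
y = r_b·(sin φ − φ·cos φ) = 17.787625·(0.56159248 − 0.59630919·0.82741398) = 1.213079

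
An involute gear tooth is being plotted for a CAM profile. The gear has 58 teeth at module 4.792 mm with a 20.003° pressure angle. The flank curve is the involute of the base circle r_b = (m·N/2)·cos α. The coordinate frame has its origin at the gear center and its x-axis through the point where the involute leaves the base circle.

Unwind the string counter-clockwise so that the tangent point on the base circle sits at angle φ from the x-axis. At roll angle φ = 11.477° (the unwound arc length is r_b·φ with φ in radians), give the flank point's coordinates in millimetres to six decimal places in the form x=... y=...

pitch radius r_p = m·N/2 = 4.792·58/2 = 138.968000
base radius r_b = r_p·cos α = 138.968000·cos 20.003° = 130.584715
roll angle φ = 11.477° = 0.20031144 rad
x = r_b·(cos φ + φ·sin φ) = 130.584715·(0.98000466 + 0.20031144·0.19897455) = 133.178328
y = r_b·(sin φ − φ·cos φ) = 130.584715·(0.19897455 − 0.20031144·0.98000466) = 0.348453

x=133.178328 y=0.348453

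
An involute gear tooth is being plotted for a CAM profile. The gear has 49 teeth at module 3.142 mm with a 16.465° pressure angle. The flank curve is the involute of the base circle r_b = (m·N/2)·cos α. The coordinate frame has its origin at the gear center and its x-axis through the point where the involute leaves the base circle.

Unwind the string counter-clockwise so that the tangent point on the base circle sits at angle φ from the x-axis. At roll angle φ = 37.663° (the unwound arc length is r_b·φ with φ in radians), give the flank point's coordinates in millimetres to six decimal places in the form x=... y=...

x=88.089639 y=6.692064

pitch radius r_p = m·N/2 = 3.142·49/2 = 76.979000
base radius r_b = r_p·cos α = 76.979000·cos 16.465° = 73.822326
roll angle φ = 37.663° = 0.65734336 rad
x = r_b·(cos φ + φ·sin φ) = 73.822326·(0.79161827 + 0.65734336·0.61101596) = 88.089639
y = r_b·(sin φ − φ·cos φ) = 73.822326·(0.61101596 − 0.65734336·0.79161827) = 6.692064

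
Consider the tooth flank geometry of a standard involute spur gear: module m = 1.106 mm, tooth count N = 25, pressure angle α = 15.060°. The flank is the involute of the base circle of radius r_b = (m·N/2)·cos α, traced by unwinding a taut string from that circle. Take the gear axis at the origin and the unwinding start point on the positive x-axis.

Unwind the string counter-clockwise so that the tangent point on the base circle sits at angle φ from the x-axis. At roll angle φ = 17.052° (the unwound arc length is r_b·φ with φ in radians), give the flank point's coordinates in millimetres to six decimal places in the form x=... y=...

pitch radius r_p = m·N/2 = 1.106·25/2 = 13.825000
base radius r_b = r_p·cos α = 13.825000·cos 15.060° = 13.350170
roll angle φ = 17.052° = 0.29761354 rad
x = r_b·(cos φ + φ·sin φ) = 13.350170·(0.95603901 + 0.29761354·0.29323950) = 13.928380
y = r_b·(sin φ − φ·cos φ) = 13.350170·(0.29323950 − 0.29761354·0.95603901) = 0.116271

x=13.928380 y=0.116271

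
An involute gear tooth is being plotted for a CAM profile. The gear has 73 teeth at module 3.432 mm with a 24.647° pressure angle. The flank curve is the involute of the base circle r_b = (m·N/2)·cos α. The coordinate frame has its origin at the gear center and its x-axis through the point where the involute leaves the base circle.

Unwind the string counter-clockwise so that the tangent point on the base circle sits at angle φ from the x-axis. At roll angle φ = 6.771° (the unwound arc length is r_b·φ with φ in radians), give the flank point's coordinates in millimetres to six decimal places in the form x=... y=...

x=114.647632 y=0.062548

pitch radius r_p = m·N/2 = 3.432·73/2 = 125.268000
base radius r_b = r_p·cos α = 125.268000·cos 24.647° = 113.855374
roll angle φ = 6.771° = 0.11817624 rad
x = r_b·(cos φ + φ·sin φ) = 113.855374·(0.99302531 + 0.11817624·0.11790137) = 114.647632
y = r_b·(sin φ − φ·cos φ) = 113.855374·(0.11790137 − 0.11817624·0.99302531) = 0.062548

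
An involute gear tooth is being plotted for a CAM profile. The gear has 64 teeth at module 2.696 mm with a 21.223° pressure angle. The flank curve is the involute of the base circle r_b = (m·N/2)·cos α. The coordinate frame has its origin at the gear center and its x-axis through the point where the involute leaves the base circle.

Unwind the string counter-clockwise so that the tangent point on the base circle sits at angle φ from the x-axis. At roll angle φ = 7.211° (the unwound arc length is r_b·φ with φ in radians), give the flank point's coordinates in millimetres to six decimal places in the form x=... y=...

pitch radius r_p = m·N/2 = 2.696·64/2 = 86.272000
base radius r_b = r_p·cos α = 86.272000·cos 21.223° = 80.420909
roll angle φ = 7.211° = 0.12585569 rad
x = r_b·(cos φ + φ·sin φ) = 80.420909·(0.99209062 + 0.12585569·0.12552370) = 81.055309
y = r_b·(sin φ − φ·cos φ) = 80.420909·(0.12552370 − 0.12585569·0.99209062) = 0.053355

x=81.055309 y=0.053355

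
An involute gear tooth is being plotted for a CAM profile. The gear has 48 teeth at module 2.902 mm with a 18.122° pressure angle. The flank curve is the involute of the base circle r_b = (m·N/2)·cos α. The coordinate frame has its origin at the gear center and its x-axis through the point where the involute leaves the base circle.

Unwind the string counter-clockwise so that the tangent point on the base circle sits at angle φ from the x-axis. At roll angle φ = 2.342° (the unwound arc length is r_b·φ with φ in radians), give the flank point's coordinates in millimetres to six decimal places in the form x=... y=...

x=66.248482 y=0.001507

pitch radius r_p = m·N/2 = 2.902·48/2 = 69.648000
base radius r_b = r_p·cos α = 69.648000·cos 18.122° = 66.193206
roll angle φ = 2.342° = 0.04087561 rad
x = r_b·(cos φ + φ·sin φ) = 66.193206·(0.99916471 + 0.04087561·0.04086423) = 66.248482
y = r_b·(sin φ − φ·cos φ) = 66.193206·(0.04086423 − 0.04087561·0.99916471) = 0.001507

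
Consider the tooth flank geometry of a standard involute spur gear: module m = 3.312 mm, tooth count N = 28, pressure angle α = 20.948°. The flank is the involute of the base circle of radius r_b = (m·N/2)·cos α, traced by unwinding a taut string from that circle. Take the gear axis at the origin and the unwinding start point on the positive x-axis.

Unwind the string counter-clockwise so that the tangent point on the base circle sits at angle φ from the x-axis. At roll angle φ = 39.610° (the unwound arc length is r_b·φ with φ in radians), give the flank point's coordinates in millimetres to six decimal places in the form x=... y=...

pitch radius r_p = m·N/2 = 3.312·28/2 = 46.368000
base radius r_b = r_p·cos α = 46.368000·cos 20.948° = 43.303320
roll angle φ = 39.610° = 0.69132492 rad
x = r_b·(cos φ + φ·sin φ) = 43.303320·(0.77040198 + 0.69132492·0.63755846) = 52.447337
y = r_b·(sin φ − φ·cos φ) = 43.303320·(0.63755846 − 0.69132492·0.77040198) = 4.545133

x=52.447337 y=4.545133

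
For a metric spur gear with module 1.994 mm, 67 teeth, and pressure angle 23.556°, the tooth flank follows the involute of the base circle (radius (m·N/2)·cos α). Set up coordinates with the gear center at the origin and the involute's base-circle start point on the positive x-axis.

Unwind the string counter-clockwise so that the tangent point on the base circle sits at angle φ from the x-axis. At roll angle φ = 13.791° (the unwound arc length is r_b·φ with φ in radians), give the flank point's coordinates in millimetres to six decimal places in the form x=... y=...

pitch radius r_p = m·N/2 = 1.994·67/2 = 66.799000
base radius r_b = r_p·cos α = 66.799000·cos 23.556° = 61.232633
roll angle φ = 13.791° = 0.24069836 rad
x = r_b·(cos φ + φ·sin φ) = 61.232633·(0.97117174 + 0.24069836·0.23838091) = 62.980802
y = r_b·(sin φ − φ·cos φ) = 61.232633·(0.23838091 − 0.24069836·0.97117174) = 0.282985

x=62.980802 y=0.282985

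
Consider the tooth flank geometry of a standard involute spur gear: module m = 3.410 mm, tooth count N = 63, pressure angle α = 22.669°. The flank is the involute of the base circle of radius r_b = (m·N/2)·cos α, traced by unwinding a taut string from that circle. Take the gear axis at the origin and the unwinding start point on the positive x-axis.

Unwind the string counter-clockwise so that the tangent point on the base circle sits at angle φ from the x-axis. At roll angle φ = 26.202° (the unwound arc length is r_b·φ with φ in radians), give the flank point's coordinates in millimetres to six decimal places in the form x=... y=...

x=108.945550 y=3.094224

pitch radius r_p = m·N/2 = 3.410·63/2 = 107.415000
base radius r_b = r_p·cos α = 107.415000·cos 22.669° = 99.116842
roll angle φ = 26.202° = 0.45731117 rad
x = r_b·(cos φ + φ·sin φ) = 99.116842·(0.89724296 + 0.45731117·0.44153717) = 108.945550
y = r_b·(sin φ − φ·cos φ) = 99.116842·(0.44153717 − 0.45731117·0.89724296) = 3.094224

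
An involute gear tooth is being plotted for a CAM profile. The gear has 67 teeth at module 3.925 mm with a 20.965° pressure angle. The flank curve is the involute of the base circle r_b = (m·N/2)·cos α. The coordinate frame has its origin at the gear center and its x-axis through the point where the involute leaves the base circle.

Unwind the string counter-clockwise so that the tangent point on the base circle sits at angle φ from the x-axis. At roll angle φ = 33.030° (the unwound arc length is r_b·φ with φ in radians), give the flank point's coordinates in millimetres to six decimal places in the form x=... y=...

x=141.521203 y=7.583546

pitch radius r_p = m·N/2 = 3.925·67/2 = 131.487500
base radius r_b = r_p·cos α = 131.487500·cos 20.965° = 122.782918
roll angle φ = 33.030° = 0.57648225 rad
x = r_b·(cos φ + φ·sin φ) = 122.782918·(0.83838528 + 0.57648225·0.54507809) = 141.521203
y = r_b·(sin φ − φ·cos φ) = 122.782918·(0.54507809 − 0.57648225·0.83838528) = 7.583546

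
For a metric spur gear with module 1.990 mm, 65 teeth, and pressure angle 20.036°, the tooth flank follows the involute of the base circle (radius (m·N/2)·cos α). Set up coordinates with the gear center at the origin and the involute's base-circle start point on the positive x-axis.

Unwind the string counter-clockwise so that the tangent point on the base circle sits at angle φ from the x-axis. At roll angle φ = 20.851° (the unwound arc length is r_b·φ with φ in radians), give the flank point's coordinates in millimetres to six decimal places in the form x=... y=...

x=64.651948 y=0.963278

pitch radius r_p = m·N/2 = 1.990·65/2 = 64.675000
base radius r_b = r_p·cos α = 64.675000·cos 20.036° = 60.760710
roll angle φ = 20.851° = 0.36391860 rad
x = r_b·(cos φ + φ·sin φ) = 60.760710·(0.93450922 + 0.36391860·0.35593893) = 64.651948
y = r_b·(sin φ − φ·cos φ) = 60.760710·(0.35593893 − 0.36391860·0.93450922) = 0.963278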